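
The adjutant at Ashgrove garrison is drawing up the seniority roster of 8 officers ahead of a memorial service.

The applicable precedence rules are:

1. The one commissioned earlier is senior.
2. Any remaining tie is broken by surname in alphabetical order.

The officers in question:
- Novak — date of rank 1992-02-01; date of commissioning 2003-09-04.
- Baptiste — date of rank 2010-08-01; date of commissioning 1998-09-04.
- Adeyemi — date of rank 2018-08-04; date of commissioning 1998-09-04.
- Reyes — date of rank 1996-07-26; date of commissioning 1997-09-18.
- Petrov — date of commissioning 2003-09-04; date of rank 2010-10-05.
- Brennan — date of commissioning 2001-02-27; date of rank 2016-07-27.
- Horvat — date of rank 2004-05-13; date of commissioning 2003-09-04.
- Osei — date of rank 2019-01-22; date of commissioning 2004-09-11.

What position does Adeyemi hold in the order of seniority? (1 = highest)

2

By date of commissioning (earlier first): Reyes (1997-09-18); then Adeyemi and Baptiste (both 1998-09-04); then Brennan (2001-02-27); then Horvat, Novak and Petrov (each 2003-09-04); then Osei (2004-09-11).
Among Adeyemi and Baptiste, alphabetically by surname: Adeyemi before Baptiste.
Among Horvat, Novak and Petrov, alphabetically by surname: Horvat before Novak before Petrov.
Order: Reyes, Adeyemi, Baptiste, Brennan, Horvat, Novak, Petrov, Osei. So position 2.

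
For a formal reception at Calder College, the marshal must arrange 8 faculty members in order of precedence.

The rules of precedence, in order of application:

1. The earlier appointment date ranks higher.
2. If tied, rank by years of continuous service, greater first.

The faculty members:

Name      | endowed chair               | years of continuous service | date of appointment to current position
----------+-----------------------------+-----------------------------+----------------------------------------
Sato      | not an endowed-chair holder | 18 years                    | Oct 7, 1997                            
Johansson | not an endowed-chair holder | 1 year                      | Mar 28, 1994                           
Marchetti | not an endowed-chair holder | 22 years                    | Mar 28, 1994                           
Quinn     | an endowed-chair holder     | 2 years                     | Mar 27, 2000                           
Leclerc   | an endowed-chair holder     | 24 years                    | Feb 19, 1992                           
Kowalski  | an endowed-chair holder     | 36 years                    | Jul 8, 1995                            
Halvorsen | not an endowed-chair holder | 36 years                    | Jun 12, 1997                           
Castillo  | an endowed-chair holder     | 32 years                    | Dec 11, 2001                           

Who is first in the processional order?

Leclerc

By date of appointment to current position (earlier first): Leclerc (Feb 19, 1992); then Marchetti and Johansson (both Mar 28, 1994); then Kowalski (Jul 8, 1995); then Halvorsen (Jun 12, 1997); then Sato (Oct 7, 1997); then Quinn (Mar 27, 2000); then Castillo (Dec 11, 2001).
Among Marchetti and Johansson, by years of continuous service (higher first): Marchetti (22 years) before Johansson (1 year).
Order: Leclerc, Marchetti, Johansson, Kowalski, Halvorsen, Sato, Quinn, Castillo.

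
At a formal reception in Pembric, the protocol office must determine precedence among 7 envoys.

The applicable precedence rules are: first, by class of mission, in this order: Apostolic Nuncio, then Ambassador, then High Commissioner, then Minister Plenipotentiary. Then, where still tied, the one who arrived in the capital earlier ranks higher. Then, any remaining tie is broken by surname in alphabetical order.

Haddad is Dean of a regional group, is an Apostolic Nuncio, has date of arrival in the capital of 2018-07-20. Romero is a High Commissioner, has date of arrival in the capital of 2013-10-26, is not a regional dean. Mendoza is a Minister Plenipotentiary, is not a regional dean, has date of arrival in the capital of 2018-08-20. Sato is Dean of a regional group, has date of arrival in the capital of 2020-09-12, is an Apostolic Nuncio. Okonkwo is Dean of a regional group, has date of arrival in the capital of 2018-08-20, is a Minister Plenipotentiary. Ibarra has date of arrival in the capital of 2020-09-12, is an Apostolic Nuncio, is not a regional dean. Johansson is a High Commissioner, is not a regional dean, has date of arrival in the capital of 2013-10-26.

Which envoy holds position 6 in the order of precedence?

By class of mission: Haddad, Ibarra and Sato (Apostolic Nuncio); then Johansson and Romero (High Commissioner); then Mendoza and Okonkwo (Minister Plenipotentiary).
Among Haddad, Ibarra and Sato, by date of arrival in the capital (earlier first): Haddad (2018-07-20) before Ibarra and Sato (2020-09-12).
Among Ibarra and Sato, alphabetically by surname: Ibarra before Sato.
Johansson and Romero both have date of arrival in the capital 2013-10-26, so the next rule applies.
Among Johansson and Romero, alphabetically by surname: Johansson before Romero.
Mendoza and Okonkwo both have date of arrival in the capital 2018-08-20, so the next rule applies.
Among Mendoza and Okonkwo, alphabetically by surname: Mendoza before Okonkwo.
Order: Haddad, Ibarra, Sato, Johansson, Romero, Mendoza, Okonkwo.

Mendoza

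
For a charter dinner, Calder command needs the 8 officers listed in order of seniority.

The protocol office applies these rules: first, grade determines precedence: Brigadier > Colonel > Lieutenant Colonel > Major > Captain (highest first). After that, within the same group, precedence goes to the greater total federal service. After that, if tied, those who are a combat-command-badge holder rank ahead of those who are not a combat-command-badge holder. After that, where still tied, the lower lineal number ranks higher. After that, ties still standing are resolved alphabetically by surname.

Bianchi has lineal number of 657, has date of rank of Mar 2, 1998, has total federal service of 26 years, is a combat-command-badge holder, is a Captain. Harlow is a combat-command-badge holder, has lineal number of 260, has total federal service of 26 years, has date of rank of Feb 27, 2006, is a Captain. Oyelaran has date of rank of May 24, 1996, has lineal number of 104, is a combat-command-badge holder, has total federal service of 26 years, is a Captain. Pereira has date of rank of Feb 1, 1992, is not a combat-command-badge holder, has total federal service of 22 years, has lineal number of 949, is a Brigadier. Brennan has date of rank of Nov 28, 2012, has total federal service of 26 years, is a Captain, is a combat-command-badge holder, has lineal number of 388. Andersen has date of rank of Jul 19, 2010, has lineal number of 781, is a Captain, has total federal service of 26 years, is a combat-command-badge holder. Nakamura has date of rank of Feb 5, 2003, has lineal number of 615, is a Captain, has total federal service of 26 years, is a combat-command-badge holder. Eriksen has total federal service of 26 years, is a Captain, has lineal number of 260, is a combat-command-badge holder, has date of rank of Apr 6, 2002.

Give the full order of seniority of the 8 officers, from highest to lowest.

Pereira, Oyelaran, Eriksen, Harlow, Brennan, Nakamura, Bianchi, Andersen

By grade: Pereira (Brigadier); then Oyelaran, Eriksen, Harlow, Brennan, Nakamura, Bianchi and Andersen (Captain).
Oyelaran, Eriksen, Harlow, Brennan, Nakamura, Bianchi and Andersen all have total federal service 26 years, so the next rule applies.
Oyelaran, Eriksen, Harlow, Brennan, Nakamura, Bianchi and Andersen are each a combat-command-badge holder, so the next rule applies.
Among Oyelaran, Eriksen, Harlow, Brennan, Nakamura, Bianchi and Andersen, by lineal number (lower first): Oyelaran (104) before Eriksen and Harlow (260) before Brennan (388) before Nakamura (615) before Bianchi (657) before Andersen (781).
Among Eriksen and Harlow, alphabetically by surname: Eriksen before Harlow.
Full order: Pereira, Oyelaran, Eriksen, Harlow, Brennan, Nakamura, Bianchi, Andersen.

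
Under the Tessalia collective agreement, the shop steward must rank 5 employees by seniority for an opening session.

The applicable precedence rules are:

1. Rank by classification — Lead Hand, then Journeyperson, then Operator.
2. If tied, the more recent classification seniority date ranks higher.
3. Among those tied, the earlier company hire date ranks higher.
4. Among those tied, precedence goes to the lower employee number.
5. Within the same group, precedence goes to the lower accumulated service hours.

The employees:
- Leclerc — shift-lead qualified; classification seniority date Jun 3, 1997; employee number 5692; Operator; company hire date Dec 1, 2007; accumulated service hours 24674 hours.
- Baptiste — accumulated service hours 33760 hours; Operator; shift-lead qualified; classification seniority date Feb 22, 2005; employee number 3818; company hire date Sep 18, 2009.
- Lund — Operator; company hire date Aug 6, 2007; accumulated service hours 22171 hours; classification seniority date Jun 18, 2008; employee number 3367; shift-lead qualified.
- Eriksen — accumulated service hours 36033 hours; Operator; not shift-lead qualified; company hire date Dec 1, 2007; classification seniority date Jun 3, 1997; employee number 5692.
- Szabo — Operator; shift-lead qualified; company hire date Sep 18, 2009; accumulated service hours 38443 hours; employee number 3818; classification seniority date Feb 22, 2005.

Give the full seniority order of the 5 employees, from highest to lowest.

Lund, Baptiste, Szabo, Leclerc, Eriksen

By classification: Lund, Baptiste, Szabo, Leclerc and Eriksen (Operator).
Among Lund, Baptiste, Szabo, Leclerc and Eriksen, by classification seniority date (later first): Lund (Jun 18, 2008) before Baptiste and Szabo (Feb 22, 2005) before Leclerc and Eriksen (Jun 3, 1997).
Baptiste and Szabo both have company hire date Sep 18, 2009, so the next rule applies.
Baptiste and Szabo both have employee number 3818, so the next rule applies.
Among Baptiste and Szabo, by accumulated service hours (lower first): Baptiste (33760 hours) before Szabo (38443 hours).
Leclerc and Eriksen both have company hire date Dec 1, 2007, so the next rule applies.
Leclerc and Eriksen both have employee number 5692, so the next rule applies.
Among Leclerc and Eriksen, by accumulated service hours (lower first): Leclerc (24674 hours) before Eriksen (36033 hours).
Full order: Lund, Baptiste, Szabo, Leclerc, Eriksen.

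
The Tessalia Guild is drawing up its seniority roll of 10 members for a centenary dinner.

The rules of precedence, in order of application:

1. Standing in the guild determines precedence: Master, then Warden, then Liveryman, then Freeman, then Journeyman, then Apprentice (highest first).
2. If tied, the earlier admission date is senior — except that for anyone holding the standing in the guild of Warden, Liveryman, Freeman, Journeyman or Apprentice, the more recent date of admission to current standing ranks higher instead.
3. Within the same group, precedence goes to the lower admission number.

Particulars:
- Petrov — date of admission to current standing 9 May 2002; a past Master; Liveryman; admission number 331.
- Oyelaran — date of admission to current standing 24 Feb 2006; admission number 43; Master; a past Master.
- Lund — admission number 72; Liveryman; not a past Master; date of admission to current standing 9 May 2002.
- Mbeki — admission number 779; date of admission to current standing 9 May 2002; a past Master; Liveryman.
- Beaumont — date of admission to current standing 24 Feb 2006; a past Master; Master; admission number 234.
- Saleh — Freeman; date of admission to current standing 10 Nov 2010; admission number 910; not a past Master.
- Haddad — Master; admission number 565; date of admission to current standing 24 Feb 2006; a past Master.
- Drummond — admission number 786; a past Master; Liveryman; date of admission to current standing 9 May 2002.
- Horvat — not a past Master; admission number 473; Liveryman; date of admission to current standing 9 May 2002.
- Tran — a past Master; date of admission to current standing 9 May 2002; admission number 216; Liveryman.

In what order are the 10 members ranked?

Oyelaran, Beaumont, Haddad, Lund, Tran, Petrov, Horvat, Mbeki, Drummond, Saleh

By standing in the guild: Oyelaran, Beaumont and Haddad (Master); then Lund, Tran, Petrov, Horvat, Mbeki and Drummond (Liveryman); then Saleh (Freeman).
Oyelaran, Beaumont and Haddad all have date of admission to current standing 24 Feb 2006, so the next rule applies.
Among Oyelaran, Beaumont and Haddad, by admission number (lower first): Oyelaran (43) before Beaumont (234) before Haddad (565).
Lund, Tran, Petrov, Horvat, Mbeki and Drummond all have date of admission to current standing 9 May 2002, so the next rule applies.
Among Lund, Tran, Petrov, Horvat, Mbeki and Drummond, by admission number (lower first): Lund (72) before Tran (216) before Petrov (331) before Horvat (473) before Mbeki (779) before Drummond (786).
Full order: Oyelaran, Beaumont, Haddad, Lund, Tran, Petrov, Horvat, Mbeki, Drummond, Saleh.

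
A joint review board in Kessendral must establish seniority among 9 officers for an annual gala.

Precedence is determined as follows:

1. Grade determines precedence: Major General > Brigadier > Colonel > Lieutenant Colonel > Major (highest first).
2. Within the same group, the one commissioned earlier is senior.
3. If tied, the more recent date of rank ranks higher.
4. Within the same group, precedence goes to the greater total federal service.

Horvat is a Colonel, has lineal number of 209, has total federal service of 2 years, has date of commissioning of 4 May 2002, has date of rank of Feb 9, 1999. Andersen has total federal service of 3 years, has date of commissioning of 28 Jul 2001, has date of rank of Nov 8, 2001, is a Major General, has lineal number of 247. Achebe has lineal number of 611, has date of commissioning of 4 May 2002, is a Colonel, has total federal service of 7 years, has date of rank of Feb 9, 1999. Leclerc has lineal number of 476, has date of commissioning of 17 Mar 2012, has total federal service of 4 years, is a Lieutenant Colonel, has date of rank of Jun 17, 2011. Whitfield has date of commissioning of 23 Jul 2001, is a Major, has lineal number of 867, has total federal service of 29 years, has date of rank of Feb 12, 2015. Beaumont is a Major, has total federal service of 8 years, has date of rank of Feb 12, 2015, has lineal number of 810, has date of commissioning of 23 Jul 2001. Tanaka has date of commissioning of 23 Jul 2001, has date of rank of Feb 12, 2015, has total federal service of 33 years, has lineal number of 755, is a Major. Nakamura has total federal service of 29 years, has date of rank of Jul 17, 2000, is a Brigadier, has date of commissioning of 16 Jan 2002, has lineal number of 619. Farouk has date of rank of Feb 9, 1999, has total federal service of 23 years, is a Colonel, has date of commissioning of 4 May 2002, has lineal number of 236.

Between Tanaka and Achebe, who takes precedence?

Achebe

By grade: Andersen (Major General); then Nakamura (Brigadier); then Farouk, Achebe and Horvat (Colonel); then Leclerc (Lieutenant Colonel); then Tanaka, Whitfield and Beaumont (Major).
Farouk, Achebe and Horvat all have date of commissioning 4 May 2002, so the next rule applies.
Farouk, Achebe and Horvat all have date of rank Feb 9, 1999, so the next rule applies.
Among Farouk, Achebe and Horvat, by total federal service (higher first): Farouk (23 years) before Achebe (7 years) before Horvat (2 years).
Tanaka, Whitfield and Beaumont all have date of commissioning 23 Jul 2001, so the next rule applies.
Tanaka, Whitfield and Beaumont all have date of rank Feb 12, 2015, so the next rule applies.
Among Tanaka, Whitfield and Beaumont, by total federal service (higher first): Tanaka (33 years) before Whitfield (29 years) before Beaumont (8 years).
So Achebe takes precedence.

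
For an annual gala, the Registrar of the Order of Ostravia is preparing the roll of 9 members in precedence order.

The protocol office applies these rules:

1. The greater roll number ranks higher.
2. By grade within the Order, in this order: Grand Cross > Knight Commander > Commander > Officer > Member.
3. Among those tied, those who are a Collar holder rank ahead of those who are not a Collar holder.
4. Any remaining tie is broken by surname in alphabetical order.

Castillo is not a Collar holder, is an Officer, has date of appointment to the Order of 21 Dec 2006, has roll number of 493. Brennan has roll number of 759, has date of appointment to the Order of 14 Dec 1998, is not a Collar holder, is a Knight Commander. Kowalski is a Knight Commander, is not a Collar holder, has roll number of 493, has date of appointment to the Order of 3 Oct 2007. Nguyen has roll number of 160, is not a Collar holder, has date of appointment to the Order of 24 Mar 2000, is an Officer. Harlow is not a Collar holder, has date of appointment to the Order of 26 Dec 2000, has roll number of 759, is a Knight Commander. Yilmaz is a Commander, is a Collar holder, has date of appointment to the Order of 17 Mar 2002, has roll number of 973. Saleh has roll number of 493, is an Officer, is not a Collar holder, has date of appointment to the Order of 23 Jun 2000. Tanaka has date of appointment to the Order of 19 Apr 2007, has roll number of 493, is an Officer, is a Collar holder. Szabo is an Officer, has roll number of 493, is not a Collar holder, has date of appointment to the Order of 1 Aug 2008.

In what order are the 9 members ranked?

By roll number (higher first): Yilmaz (973); then Brennan and Harlow (both 759); then Kowalski, Tanaka, Castillo, Saleh and Szabo (each 493); then Nguyen (160).
Brennan and Harlow are each Knight Commander, so the next rule applies.
Brennan and Harlow are each not a Collar holder, so the next rule applies.
Among Brennan and Harlow, alphabetically by surname: Brennan before Harlow.
Among Kowalski, Tanaka, Castillo, Saleh and Szabo, by grade within the Order: Kowalski (Knight Commander) before Tanaka, Castillo, Saleh and Szabo (Officer).
Among Tanaka, Castillo, Saleh and Szabo, a Collar holder before not a Collar holder: Tanaka (a Collar holder) before Castillo, Saleh and Szabo (not a Collar holder).
Among Castillo, Saleh and Szabo, alphabetically by surname: Castillo before Saleh before Szabo.
Full order: Yilmaz, Brennan, Harlow, Kowalski, Tanaka, Castillo, Saleh, Szabo, Nguyen.

Yilmaz, Brennan, Harlow, Kowalski, Tanaka, Castillo, Saleh, Szabo, Nguyen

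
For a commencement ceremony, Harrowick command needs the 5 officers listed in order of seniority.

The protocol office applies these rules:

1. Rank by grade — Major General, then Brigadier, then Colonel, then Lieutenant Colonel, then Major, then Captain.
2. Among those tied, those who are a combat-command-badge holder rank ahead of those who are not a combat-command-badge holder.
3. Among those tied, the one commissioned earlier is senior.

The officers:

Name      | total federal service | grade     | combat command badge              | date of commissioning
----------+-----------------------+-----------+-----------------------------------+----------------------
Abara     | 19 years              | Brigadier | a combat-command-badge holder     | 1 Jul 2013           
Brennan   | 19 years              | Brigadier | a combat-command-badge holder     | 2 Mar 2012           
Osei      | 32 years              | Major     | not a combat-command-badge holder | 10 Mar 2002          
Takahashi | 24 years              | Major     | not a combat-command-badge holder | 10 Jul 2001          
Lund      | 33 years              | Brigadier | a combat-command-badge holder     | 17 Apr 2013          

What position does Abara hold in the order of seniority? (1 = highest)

3

By grade: Brennan, Lund and Abara (Brigadier); then Takahashi and Osei (Major).
Brennan, Lund and Abara are each a combat-command-badge holder, so the next rule applies.
Among Brennan, Lund and Abara, by date of commissioning (earlier first): Brennan (2 Mar 2012) before Lund (17 Apr 2013) before Abara (1 Jul 2013).
Takahashi and Osei are each not a combat-command-badge holder, so the next rule applies.
Among Takahashi and Osei, by date of commissioning (earlier first): Takahashi (10 Jul 2001) before Osei (10 Mar 2002).
Order: Brennan, Lund, Abara, Takahashi, Osei. So position 3.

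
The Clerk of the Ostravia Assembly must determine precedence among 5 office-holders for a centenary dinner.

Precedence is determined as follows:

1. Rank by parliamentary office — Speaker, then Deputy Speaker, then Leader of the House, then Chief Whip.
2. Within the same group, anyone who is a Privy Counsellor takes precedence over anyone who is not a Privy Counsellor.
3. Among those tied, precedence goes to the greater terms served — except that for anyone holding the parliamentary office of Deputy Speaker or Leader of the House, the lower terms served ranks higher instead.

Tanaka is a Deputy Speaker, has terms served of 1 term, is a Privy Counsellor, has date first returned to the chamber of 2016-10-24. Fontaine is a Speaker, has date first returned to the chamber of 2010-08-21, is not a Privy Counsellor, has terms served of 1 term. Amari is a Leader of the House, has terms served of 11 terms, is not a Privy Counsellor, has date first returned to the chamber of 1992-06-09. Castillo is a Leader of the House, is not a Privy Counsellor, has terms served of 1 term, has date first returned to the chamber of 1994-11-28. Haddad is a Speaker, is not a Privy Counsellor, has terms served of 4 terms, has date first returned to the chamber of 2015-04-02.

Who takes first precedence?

Haddad

By parliamentary office: Haddad and Fontaine (Speaker); then Tanaka (Deputy Speaker); then Castillo and Amari (Leader of the House).
Haddad and Fontaine are each not a Privy Counsellor, so the next rule applies.
Among Haddad and Fontaine, by terms served (higher first): Haddad (4 terms) before Fontaine (1 term).
Castillo and Amari are each not a Privy Counsellor, so the next rule applies.
Among Castillo and Amari, by terms served (lower first) (reversed rule for this group): Castillo (1 term) before Amari (11 terms).
Order: Haddad, Fontaine, Tanaka, Castillo, Amari.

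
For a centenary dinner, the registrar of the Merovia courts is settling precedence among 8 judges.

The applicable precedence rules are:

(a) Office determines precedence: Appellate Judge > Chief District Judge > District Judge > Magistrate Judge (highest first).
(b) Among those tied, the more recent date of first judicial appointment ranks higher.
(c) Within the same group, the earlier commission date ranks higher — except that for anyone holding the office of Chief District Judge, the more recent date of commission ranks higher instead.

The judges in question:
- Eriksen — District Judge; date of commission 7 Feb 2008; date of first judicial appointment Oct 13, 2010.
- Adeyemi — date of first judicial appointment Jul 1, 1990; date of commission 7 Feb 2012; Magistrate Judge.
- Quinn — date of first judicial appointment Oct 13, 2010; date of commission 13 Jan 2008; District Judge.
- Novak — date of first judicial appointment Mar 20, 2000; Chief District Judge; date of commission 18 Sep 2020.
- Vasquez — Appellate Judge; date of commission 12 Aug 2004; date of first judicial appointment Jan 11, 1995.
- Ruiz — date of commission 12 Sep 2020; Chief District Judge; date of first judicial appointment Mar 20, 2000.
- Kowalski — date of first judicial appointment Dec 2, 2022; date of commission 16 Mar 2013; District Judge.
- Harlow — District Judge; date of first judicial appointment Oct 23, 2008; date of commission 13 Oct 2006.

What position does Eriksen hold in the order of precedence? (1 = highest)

By office: Vasquez (Appellate Judge); then Novak and Ruiz (Chief District Judge); then Kowalski, Quinn, Eriksen and Harlow (District Judge); then Adeyemi (Magistrate Judge).
Novak and Ruiz both have date of first judicial appointment Mar 20, 2000, so the next rule applies.
Among Novak and Ruiz, by date of commission (later first) (reversed rule for this group): Novak (18 Sep 2020) before Ruiz (12 Sep 2020).
Among Kowalski, Quinn, Eriksen and Harlow, by date of first judicial appointment (later first): Kowalski (Dec 2, 2022) before Quinn and Eriksen (Oct 13, 2010) before Harlow (Oct 23, 2008).
Among Quinn and Eriksen, by date of commission (earlier first): Quinn (13 Jan 2008) before Eriksen (7 Feb 2008).
Order: Vasquez, Novak, Ruiz, Kowalski, Quinn, Eriksen, Harlow, Adeyemi. So position 6.

6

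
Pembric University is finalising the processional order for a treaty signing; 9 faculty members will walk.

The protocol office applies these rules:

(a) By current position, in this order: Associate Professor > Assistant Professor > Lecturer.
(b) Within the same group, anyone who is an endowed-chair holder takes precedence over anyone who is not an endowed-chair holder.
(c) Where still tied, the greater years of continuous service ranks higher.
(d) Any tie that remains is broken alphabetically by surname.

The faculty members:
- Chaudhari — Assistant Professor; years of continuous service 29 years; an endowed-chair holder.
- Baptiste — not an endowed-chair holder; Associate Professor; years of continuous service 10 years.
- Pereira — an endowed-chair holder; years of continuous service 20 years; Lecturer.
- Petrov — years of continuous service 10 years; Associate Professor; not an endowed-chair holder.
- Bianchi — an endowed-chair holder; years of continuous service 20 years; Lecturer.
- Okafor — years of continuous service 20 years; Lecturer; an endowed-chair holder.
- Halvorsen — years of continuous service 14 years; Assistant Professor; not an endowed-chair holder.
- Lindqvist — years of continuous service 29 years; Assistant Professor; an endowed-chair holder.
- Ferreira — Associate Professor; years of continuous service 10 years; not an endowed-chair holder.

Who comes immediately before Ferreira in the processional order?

Baptiste

By current position: Baptiste, Ferreira and Petrov (Associate Professor); then Chaudhari, Lindqvist and Halvorsen (Assistant Professor); then Bianchi, Okafor and Pereira (Lecturer).
Baptiste, Ferreira and Petrov are each not an endowed-chair holder, so the next rule applies.
Baptiste, Ferreira and Petrov all have years of continuous service 10 years, so the next rule applies.
Among Baptiste, Ferreira and Petrov, alphabetically by surname: Baptiste before Ferreira before Petrov.
Among Chaudhari, Lindqvist and Halvorsen, an endowed-chair holder before not an endowed-chair holder: Chaudhari and Lindqvist (an endowed-chair holder) before Halvorsen (not an endowed-chair holder).
Chaudhari and Lindqvist both have years of continuous service 29 years, so the next rule applies.
Among Chaudhari and Lindqvist, alphabetically by surname: Chaudhari before Lindqvist.
Bianchi, Okafor and Pereira are each an endowed-chair holder, so the next rule applies.
Bianchi, Okafor and Pereira all have years of continuous service 20 years, so the next rule applies.
Among Bianchi, Okafor and Pereira, alphabetically by surname: Bianchi before Okafor before Pereira.
Order: Baptiste, Ferreira, Petrov, Chaudhari, Lindqvist, Halvorsen, Bianchi, Okafor, Pereira.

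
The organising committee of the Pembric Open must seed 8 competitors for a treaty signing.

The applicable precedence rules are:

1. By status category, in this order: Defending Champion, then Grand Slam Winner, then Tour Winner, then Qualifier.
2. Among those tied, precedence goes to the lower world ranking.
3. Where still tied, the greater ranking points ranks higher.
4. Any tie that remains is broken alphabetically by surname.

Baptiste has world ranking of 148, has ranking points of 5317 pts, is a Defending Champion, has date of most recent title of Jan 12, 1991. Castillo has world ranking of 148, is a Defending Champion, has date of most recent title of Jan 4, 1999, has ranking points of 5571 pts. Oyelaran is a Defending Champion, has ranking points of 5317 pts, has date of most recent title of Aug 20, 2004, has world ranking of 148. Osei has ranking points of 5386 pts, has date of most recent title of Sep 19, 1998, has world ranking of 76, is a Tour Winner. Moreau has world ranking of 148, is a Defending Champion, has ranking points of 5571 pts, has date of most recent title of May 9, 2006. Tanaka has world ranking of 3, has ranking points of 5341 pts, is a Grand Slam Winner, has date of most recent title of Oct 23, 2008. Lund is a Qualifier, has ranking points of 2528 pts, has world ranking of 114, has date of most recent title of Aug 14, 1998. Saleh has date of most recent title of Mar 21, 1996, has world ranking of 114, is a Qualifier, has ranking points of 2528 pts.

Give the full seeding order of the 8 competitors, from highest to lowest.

By status category: Castillo, Moreau, Baptiste and Oyelaran (Defending Champion); then Tanaka (Grand Slam Winner); then Osei (Tour Winner); then Lund and Saleh (Qualifier).
Castillo, Moreau, Baptiste and Oyelaran all have world ranking 148, so the next rule applies.
Among Castillo, Moreau, Baptiste and Oyelaran, by ranking points (higher first): Castillo and Moreau (5571 pts) before Baptiste and Oyelaran (5317 pts).
Among Castillo and Moreau, alphabetically by surname: Castillo before Moreau.
Among Baptiste and Oyelaran, alphabetically by surname: Baptiste before Oyelaran.
Lund and Saleh both have world ranking 114, so the next rule applies.
Lund and Saleh both have ranking points 2528 pts, so the next rule applies.
Among Lund and Saleh, alphabetically by surname: Lund before Saleh.
Full order: Castillo, Moreau, Baptiste, Oyelaran, Tanaka, Osei, Lund, Saleh.

Castillo, Moreau, Baptiste, Oyelaran, Tanaka, Osei, Lund, Saleh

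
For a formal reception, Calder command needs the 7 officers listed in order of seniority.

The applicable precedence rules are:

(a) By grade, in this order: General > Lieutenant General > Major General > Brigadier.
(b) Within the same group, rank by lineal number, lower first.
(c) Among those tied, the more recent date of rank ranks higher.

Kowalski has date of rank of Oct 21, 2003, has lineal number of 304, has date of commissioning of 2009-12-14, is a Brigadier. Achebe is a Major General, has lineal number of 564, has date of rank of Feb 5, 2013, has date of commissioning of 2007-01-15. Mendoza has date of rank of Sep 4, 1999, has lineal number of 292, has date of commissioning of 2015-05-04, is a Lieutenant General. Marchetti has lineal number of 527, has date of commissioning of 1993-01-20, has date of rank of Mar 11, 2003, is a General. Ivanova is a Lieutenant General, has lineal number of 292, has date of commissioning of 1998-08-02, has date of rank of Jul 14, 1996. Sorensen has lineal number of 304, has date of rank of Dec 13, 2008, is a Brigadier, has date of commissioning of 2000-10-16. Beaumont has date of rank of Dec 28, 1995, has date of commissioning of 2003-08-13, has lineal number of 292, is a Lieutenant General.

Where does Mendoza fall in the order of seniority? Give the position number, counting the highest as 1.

By grade: Marchetti (General); then Mendoza, Ivanova and Beaumont (Lieutenant General); then Achebe (Major General); then Sorensen and Kowalski (Brigadier).
Mendoza, Ivanova and Beaumont all have lineal number 292, so the next rule applies.
Among Mendoza, Ivanova and Beaumont, by date of rank (later first): Mendoza (Sep 4, 1999) before Ivanova (Jul 14, 1996) before Beaumont (Dec 28, 1995).
Sorensen and Kowalski both have lineal number 304, so the next rule applies.
Among Sorensen and Kowalski, by date of rank (later first): Sorensen (Dec 13, 2008) before Kowalski (Oct 21, 2003).
Order: Marchetti, Mendoza, Ivanova, Beaumont, Achebe, Sorensen, Kowalski. So position 2.

2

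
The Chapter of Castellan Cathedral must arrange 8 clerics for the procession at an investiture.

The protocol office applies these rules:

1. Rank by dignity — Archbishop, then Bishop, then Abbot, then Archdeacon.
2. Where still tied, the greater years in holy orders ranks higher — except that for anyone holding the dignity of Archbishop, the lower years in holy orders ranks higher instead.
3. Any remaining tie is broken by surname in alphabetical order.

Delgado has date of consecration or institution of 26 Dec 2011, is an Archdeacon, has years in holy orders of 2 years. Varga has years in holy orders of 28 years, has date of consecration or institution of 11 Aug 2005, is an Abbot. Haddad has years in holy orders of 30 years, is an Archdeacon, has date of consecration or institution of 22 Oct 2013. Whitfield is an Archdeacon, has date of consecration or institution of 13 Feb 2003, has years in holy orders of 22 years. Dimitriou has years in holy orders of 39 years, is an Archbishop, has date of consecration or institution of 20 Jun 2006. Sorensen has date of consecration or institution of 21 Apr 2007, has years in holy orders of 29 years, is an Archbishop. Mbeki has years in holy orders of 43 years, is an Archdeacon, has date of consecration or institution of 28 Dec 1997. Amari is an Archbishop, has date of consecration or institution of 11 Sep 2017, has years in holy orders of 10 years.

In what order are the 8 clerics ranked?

By dignity: Amari, Sorensen and Dimitriou (Archbishop); then Varga (Abbot); then Mbeki, Haddad, Whitfield and Delgado (Archdeacon).
Among Amari, Sorensen and Dimitriou, by years in holy orders (lower first) (reversed rule for this group): Amari (10 years) before Sorensen (29 years) before Dimitriou (39 years).
Among Mbeki, Haddad, Whitfield and Delgado, by years in holy orders (higher first): Mbeki (43 years) before Haddad (30 years) before Whitfield (22 years) before Delgado (2 years).
Full order: Amari, Sorensen, Dimitriou, Varga, Mbeki, Haddad, Whitfield, Delgado.

Amari, Sorensen, Dimitriou, Varga, Mbeki, Haddad, Whitfield, Delgado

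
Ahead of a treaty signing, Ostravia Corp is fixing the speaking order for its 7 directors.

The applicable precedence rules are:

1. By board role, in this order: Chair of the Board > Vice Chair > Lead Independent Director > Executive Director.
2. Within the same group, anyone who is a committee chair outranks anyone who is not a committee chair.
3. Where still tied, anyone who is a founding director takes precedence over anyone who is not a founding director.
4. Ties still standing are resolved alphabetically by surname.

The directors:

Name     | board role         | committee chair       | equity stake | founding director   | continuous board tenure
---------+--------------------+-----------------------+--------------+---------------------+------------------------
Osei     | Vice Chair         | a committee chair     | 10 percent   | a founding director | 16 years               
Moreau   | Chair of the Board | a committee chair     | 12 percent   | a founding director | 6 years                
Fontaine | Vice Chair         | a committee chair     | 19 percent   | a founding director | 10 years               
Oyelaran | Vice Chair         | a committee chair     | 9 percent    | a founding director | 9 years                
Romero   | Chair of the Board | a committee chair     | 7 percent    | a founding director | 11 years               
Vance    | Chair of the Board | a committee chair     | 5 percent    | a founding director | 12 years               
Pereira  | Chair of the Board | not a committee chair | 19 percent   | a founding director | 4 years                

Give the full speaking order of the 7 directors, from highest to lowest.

Moreau, Romero, Vance, Pereira, Fontaine, Osei, Oyelaran

By board role: Moreau, Romero, Vance and Pereira (Chair of the Board); then Fontaine, Osei and Oyelaran (Vice Chair).
Among Moreau, Romero, Vance and Pereira, a committee chair before not a committee chair: Moreau, Romero and Vance (a committee chair) before Pereira (not a committee chair).
Moreau, Romero and Vance are each a founding director, so the next rule applies.
Among Moreau, Romero and Vance, alphabetically by surname: Moreau before Romero before Vance.
Fontaine, Osei and Oyelaran are each a committee chair, so the next rule applies.
Fontaine, Osei and Oyelaran are each a founding director, so the next rule applies.
Among Fontaine, Osei and Oyelaran, alphabetically by surname: Fontaine before Osei before Oyelaran.
Full order: Moreau, Romero, Vance, Pereira, Fontaine, Osei, Oyelaran.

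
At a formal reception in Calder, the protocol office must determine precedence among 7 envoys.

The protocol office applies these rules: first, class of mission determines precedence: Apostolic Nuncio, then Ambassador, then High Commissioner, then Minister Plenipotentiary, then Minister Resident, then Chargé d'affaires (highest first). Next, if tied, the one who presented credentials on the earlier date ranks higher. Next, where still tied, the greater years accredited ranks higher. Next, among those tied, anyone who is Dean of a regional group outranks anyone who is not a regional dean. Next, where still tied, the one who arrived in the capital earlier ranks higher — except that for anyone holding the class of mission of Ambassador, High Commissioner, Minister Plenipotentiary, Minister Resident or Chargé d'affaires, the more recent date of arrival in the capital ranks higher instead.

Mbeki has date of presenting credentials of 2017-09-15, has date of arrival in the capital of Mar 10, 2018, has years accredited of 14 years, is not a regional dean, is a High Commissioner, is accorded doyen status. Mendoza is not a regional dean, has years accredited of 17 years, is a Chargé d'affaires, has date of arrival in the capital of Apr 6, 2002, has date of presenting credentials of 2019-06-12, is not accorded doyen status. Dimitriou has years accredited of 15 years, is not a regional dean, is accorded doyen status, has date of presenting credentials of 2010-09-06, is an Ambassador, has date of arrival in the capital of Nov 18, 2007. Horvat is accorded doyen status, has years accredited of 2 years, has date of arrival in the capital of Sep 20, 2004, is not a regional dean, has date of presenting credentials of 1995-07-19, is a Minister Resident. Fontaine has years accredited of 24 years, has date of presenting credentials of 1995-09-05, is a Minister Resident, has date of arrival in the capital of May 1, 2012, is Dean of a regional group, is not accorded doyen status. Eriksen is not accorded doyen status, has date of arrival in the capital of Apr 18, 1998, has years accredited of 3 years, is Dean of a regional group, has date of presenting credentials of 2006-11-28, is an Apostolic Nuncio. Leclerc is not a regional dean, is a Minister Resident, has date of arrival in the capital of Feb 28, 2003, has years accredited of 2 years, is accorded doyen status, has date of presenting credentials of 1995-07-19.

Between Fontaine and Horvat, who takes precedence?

Horvat

By class of mission: Eriksen (Apostolic Nuncio); then Dimitriou (Ambassador); then Mbeki (High Commissioner); then Horvat, Leclerc and Fontaine (Minister Resident); then Mendoza (Chargé d'affaires).
Among Horvat, Leclerc and Fontaine, by date of presenting credentials (earlier first): Horvat and Leclerc (1995-07-19) before Fontaine (1995-09-05).
Horvat and Leclerc both have years accredited 2 years, so the next rule applies.
Horvat and Leclerc are each not a regional dean, so the next rule applies.
Among Horvat and Leclerc, by date of arrival in the capital (later first) (reversed rule for this group): Horvat (Sep 20, 2004) before Leclerc (Feb 28, 2003).
So Horvat takes precedence.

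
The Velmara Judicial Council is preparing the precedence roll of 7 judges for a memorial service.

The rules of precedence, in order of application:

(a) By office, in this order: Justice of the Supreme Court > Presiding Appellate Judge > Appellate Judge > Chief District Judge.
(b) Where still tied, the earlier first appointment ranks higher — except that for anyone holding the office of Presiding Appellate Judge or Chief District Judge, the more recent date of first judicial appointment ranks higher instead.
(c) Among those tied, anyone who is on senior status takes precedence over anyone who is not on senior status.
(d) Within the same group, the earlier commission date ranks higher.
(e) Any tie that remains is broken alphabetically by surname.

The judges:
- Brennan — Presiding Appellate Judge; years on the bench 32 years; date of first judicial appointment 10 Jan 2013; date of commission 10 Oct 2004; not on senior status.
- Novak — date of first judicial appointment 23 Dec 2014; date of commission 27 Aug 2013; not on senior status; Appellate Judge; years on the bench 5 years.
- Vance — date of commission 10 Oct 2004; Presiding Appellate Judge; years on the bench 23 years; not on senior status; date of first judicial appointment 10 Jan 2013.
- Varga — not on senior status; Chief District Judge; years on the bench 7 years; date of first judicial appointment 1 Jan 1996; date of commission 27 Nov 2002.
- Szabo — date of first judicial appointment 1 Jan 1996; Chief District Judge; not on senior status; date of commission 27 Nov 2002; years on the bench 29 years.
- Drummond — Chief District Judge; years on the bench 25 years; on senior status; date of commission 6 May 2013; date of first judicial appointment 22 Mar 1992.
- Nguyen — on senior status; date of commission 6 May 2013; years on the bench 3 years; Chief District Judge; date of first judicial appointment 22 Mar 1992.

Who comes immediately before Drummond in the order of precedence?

By office: Brennan and Vance (Presiding Appellate Judge); then Novak (Appellate Judge); then Szabo, Varga, Drummond and Nguyen (Chief District Judge).
Brennan and Vance both have date of first judicial appointment 10 Jan 2013, so the next rule applies.
Brennan and Vance are each not on senior status, so the next rule applies.
Brennan and Vance both have date of commission 10 Oct 2004, so the next rule applies.
Among Brennan and Vance, alphabetically by surname: Brennan before Vance.
Among Szabo, Varga, Drummond and Nguyen, by date of first judicial appointment (later first) (reversed rule for this group): Szabo and Varga (1 Jan 1996) before Drummond and Nguyen (22 Mar 1992).
Szabo and Varga are each not on senior status, so the next rule applies.
Szabo and Varga both have date of commission 27 Nov 2002, so the next rule applies.
Among Szabo and Varga, alphabetically by surname: Szabo before Varga.
Drummond and Nguyen are each on senior status, so the next rule applies.
Drummond and Nguyen both have date of commission 6 May 2013, so the next rule applies.
Among Drummond and Nguyen, alphabetically by surname: Drummond before Nguyen.
Order: Brennan, Vance, Novak, Szabo, Varga, Drummond, Nguyen.

Varga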